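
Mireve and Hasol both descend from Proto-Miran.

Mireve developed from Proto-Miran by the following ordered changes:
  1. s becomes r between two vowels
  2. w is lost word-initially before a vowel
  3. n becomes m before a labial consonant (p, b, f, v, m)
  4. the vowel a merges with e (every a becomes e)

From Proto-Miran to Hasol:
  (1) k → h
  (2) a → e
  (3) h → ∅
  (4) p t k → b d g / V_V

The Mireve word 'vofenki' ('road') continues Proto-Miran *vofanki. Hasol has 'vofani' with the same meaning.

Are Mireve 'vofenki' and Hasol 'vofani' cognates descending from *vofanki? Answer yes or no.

no

Derive the expected Hasol reflex of *vofanki:
Hasol: start from *vofanki.
  rule 1 (unconditioned shift): vofanki → vofanhi
  rule 2 (vowel merger): vofanhi → vofenhi
  rule 3 (h-loss): vofenhi → vofeni
  rule 4: no change — vofeni
  ⇒ Hasol vofeni
The regular Hasol reflex would be 'vofeni', but the attested form is 'vofani'. The correspondence is irregular, so they are not cognates (the Hasol form has a different source).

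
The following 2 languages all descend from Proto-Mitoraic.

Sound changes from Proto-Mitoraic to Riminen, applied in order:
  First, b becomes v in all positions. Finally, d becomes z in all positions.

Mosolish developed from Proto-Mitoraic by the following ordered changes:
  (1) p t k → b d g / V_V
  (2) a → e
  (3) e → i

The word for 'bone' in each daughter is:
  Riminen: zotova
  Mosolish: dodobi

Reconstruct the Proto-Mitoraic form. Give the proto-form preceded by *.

*dotoba

Position 6: Riminen has a, Mosolish has i. Riminen preserves a here (none of its changes turn any other segment into a), so the proto-segment is *a.
Position 3: Riminen has t, Mosolish has d. Riminen preserves t here (none of its changes turn any other segment into t), so the proto-segment is *t.
Position 1: Riminen has z, Mosolish has d. Taking the neighbouring segments as reconstructed: Riminen z could go back to *d or *z; Mosolish d can only go back to *d — the one source consistent with every daughter is *d.
Verify the candidate proto-form against each daughter:
Riminen: *dotoba > dotova > zotova  (by unconditioned shift, unconditioned shift)
Mosolish: *dotoba > dodoba > dodobe > dodobi  (by intervocalic voicing, vowel merger, vowel merger)
*dotoba is the unique common source.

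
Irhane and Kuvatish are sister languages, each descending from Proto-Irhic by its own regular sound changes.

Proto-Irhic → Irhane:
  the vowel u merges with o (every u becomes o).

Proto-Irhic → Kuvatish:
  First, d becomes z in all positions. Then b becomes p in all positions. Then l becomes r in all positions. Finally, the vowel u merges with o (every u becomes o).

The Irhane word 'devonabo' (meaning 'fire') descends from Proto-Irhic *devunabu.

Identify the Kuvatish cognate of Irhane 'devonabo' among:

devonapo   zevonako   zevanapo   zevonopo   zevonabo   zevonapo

Kuvatish: *devunabu
  devunabu → zevunabu   [unconditioned shift]
  zevunabu → zevunapu   [unconditioned shift]
  zevunapu (rule 3 does not apply)
  zevunapu → zevonapo   [vowel merger]
  giving Kuvatish zevonapo.
Only 'zevonapo' matches the regular Kuvatish development of *devunabu.

zevonapo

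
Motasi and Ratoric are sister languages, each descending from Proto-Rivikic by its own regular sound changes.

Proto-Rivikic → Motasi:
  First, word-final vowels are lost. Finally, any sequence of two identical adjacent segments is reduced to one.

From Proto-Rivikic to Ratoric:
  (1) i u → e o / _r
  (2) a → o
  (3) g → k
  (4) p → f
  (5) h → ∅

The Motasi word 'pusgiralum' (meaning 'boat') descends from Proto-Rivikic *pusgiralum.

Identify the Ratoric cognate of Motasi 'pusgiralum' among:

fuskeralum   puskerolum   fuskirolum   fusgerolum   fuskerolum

fuskerolum

Ratoric: *pusgiralum
  pusgiralum → pusgeralum   [pre-rhotic lowering]
  pusgeralum → pusgerolum   [vowel merger]
  pusgerolum → puskerolum   [unconditioned shift]
  puskerolum → fuskerolum   [unconditioned shift]
  fuskerolum (rule 5 does not apply)
  giving Ratoric fuskerolum.
The other candidates each miss or misapply at least one Ratoric change.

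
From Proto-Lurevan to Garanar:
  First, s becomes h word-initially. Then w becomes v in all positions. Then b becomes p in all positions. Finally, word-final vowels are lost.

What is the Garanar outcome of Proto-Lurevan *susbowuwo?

huspovuv

Garanar: start from *susbowuwo.
  rule 1 (debuccalisation): susbowuwo → husbowuwo
  rule 2 (unconditioned shift): husbowuwo → husbovuvo
  rule 3 (unconditioned shift): husbovuvo → huspovuvo
  rule 4 (apocope): huspovuvo → huspovuv
  ⇒ Garanar huspovuv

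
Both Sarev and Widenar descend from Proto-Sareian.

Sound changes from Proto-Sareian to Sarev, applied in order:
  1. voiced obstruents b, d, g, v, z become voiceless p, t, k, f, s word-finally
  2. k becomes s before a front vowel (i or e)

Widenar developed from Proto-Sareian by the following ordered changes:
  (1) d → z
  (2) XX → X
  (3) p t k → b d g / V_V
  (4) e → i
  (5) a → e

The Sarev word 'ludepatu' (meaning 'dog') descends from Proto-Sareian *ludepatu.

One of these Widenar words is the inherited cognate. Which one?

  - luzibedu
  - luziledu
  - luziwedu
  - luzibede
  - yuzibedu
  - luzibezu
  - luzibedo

Widenar: *ludepatu > luzepatu > luzebadu > luzibadu > luzibedu  (by unconditioned shift, intervocalic voicing, vowel merger, vowel merger)
The other candidates each miss or misapply at least one Widenar change.

luzibedu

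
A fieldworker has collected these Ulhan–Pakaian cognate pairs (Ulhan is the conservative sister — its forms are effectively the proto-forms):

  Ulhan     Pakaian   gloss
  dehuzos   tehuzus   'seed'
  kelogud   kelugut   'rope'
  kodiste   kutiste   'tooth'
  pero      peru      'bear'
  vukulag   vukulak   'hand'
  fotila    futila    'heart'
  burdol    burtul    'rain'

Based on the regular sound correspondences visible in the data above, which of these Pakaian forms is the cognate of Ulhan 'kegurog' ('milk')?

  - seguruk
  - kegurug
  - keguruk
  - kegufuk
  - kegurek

keguruk

dehuzos ~ tehuzus, kelogud ~ kelugut — Ulhan o corresponds to Pakaian u after a consonant, before a consonant other than r, m, n, p, b, f, v.
vukulag ~ vukulak — Ulhan g corresponds to Pakaian k word-finally.
Applying these to Ulhan 'kegurog':
  kegurog → kegurug   (o→u after a consonant, before a consonant other than r, m, n, p, b, f, v)
  kegurug → keguruk   (g→k word-finally)
So the Pakaian cognate is 'keguruk'.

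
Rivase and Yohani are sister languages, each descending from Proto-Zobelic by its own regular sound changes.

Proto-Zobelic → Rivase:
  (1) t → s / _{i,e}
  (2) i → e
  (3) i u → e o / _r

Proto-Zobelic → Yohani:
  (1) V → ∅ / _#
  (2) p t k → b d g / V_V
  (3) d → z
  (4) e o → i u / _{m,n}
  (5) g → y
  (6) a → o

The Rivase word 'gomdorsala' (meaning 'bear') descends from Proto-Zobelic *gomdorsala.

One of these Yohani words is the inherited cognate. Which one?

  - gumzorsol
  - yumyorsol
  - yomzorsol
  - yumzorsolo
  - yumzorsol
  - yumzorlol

yumzorsol

Yohani: start from *gomdorsala.
  rule 1 (apocope): gomdorsala → gomdorsal
  rule 2: no change — gomdorsal
  rule 3 (unconditioned shift): gomdorsal → gomzorsal
  rule 4 (pre-nasal raising): gomzorsal → gumzorsal
  rule 5 (unconditioned shift): gumzorsal → yumzorsal
  rule 6 (vowel merger): yumzorsal → yumzorsol
  ⇒ Yohani yumzorsol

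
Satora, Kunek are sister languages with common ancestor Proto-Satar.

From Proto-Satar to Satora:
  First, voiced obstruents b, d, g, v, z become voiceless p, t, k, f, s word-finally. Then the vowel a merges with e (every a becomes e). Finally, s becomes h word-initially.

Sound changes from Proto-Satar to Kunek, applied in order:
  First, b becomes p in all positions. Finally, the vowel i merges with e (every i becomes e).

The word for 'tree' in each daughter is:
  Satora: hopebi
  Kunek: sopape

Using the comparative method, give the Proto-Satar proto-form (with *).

*sopabi

Position 5: Satora has b, Kunek has p. Satora preserves b here (none of its changes turn any other segment into b), so the proto-segment is *b.
Position 6: Satora has i, Kunek has e. Satora preserves i here (none of its changes turn any other segment into i), so the proto-segment is *i.
Position 4: Satora has e, Kunek has a. Kunek preserves a here (none of its changes turn any other segment into a), so the proto-segment is *a.
Verify the candidate proto-form against each daughter:
Satora: *sopabi
  sopabi (rule 1 does not apply)
  sopabi → sopebi   [vowel merger]
  sopebi → hopebi   [debuccalisation]
  giving Satora hopebi.
Kunek: *sopabi > sopapi > sopape  (by unconditioned shift, vowel merger)
No other proto-form is consistent with every reflex, so the reconstruction is *sopabi.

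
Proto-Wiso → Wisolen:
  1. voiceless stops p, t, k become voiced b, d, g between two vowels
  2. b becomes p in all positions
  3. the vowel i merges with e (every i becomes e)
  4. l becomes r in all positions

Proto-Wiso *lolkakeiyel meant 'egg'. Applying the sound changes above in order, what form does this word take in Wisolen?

rorkageeyer

Wisolen: *lolkakeiyel > lolkageiyel > lolkageeyel > rorkageeyer  (by intervocalic voicing, vowel merger, unconditioned shift)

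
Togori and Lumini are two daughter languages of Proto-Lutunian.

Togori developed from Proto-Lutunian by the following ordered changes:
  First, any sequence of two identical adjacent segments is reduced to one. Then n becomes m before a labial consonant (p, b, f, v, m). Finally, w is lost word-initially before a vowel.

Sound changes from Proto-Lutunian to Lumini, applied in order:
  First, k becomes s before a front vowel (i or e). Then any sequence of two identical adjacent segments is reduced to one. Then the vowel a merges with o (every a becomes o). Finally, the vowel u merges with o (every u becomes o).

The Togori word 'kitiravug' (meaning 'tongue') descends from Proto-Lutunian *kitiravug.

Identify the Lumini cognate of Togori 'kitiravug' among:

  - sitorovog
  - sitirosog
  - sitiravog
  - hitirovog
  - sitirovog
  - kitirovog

sitirovog

Lumini: start from *kitiravug.
  rule 1 (palatalisation): kitiravug → sitiravug
  rule 2: no change — sitiravug
  rule 3 (vowel merger): sitiravug → sitirovug
  rule 4 (vowel merger): sitirovug → sitirovog
  ⇒ Lumini sitirovog
The other candidates each miss or misapply at least one Lumini change.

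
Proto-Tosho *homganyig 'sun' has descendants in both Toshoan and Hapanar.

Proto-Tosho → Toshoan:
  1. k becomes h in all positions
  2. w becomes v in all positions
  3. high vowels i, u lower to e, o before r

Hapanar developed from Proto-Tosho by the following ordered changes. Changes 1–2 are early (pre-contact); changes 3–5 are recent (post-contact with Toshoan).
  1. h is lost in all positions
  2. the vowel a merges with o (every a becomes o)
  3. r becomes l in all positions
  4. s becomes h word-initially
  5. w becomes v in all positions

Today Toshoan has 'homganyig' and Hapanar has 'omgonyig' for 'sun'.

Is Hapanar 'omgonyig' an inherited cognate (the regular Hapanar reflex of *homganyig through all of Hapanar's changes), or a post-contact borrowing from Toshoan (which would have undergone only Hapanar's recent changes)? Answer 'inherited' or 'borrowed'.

inherited

If inherited, *homganyig would pass through all of Hapanar's changes:
Hapanar: *homganyig > omganyig > omgonyig  (by h-loss, vowel merger)
If borrowed from Toshoan 'homganyig' after the early changes, it would undergo only the recent ones:
  rule 3 (unconditioned shift): no change (homganyig)
  rule 4 (debuccalisation): no change (homganyig)
  rule 5 (unconditioned shift): no change (homganyig)
  ⇒ as a loan: homganyig
Hapanar 'omgonyig' matches the inherited outcome exactly, so it is an inherited cognate, not a loan.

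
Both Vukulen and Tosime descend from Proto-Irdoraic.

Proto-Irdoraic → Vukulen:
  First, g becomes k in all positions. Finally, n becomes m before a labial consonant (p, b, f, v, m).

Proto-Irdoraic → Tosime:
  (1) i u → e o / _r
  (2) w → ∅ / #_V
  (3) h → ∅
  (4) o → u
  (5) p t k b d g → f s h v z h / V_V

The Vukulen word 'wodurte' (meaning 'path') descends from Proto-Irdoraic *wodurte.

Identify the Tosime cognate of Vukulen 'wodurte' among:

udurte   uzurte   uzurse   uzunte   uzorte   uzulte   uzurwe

Tosime: *wodurte
  wodurte → wodorte   [pre-rhotic lowering]
  wodorte → odorte   [glide loss]
  odorte (rule 3 does not apply)
  odorte → udurte   [vowel merger]
  udurte → uzurte   [intervocalic lenition]
  giving Tosime uzurte.

uzurte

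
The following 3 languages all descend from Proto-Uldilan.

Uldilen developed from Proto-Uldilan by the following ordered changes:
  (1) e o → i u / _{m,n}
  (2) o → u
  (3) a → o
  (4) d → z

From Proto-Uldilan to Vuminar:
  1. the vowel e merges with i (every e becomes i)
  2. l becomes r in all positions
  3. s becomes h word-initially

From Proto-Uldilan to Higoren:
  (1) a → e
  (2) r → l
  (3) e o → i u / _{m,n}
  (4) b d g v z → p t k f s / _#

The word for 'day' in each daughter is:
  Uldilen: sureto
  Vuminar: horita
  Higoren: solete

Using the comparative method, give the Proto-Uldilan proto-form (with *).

Position 2: Uldilen has u, Vuminar has o, Higoren has o. Vuminar preserves o here (none of its changes turn any other segment into o), so the proto-segment is *o.
Position 6: Uldilen has o, Vuminar has a, Higoren has e. Vuminar preserves a here (none of its changes turn any other segment into a), so the proto-segment is *a.
Position 4: Uldilen has e, Vuminar has i, Higoren has e. Uldilen preserves e here (none of its changes turn any other segment into e), so the proto-segment is *e.
Continuing position by position gives *soreta; check it forward:
Uldilen: start from *soreta.
  rule 1: no change — soreta
  rule 2 (vowel merger): soreta → sureta
  rule 3 (vowel merger): sureta → sureto
  rule 4: no change — sureto
  ⇒ Uldilen sureto
Vuminar: *soreta > sorita > horita  (by vowel merger, debuccalisation)
Higoren: *soreta
  soreta → sorete   [vowel merger]
  sorete → solete   [unconditioned shift]
  solete (rule 3 does not apply)
  solete (rule 4 does not apply)
  giving Higoren solete.
Only *soreta yields all of Uldilen sureto, Vuminar horita, Higoren solete.

*soreta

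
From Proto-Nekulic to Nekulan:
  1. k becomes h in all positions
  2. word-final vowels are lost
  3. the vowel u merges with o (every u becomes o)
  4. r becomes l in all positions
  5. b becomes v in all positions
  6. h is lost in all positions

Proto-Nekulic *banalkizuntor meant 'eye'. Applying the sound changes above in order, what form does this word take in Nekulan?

Nekulan: *banalkizuntor
  banalkizuntor → banalhizuntor   [unconditioned shift]
  banalhizuntor (rule 2 does not apply)
  banalhizuntor → banalhizontor   [vowel merger]
  banalhizontor → banalhizontol   [unconditioned shift]
  banalhizontol → vanalhizontol   [unconditioned shift]
  vanalhizontol → vanalizontol   [h-loss]
  giving Nekulan vanalizontol.

vanalizontol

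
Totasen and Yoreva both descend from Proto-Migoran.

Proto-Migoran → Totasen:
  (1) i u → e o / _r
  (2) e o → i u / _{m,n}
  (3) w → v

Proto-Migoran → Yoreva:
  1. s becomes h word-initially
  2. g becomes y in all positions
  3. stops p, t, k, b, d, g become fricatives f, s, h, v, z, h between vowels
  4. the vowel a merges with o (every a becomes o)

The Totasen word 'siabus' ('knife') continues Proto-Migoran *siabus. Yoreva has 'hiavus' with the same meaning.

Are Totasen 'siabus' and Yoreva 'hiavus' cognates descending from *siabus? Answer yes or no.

no

Derive the expected Yoreva reflex of *siabus:
Yoreva: *siabus > hiabus > hiavus > hiovus  (by debuccalisation, intervocalic lenition, vowel merger)
The regular Yoreva reflex would be 'hiovus', but the attested form is 'hiavus'. The correspondence is irregular, so they are not cognates (the Yoreva form has a different source).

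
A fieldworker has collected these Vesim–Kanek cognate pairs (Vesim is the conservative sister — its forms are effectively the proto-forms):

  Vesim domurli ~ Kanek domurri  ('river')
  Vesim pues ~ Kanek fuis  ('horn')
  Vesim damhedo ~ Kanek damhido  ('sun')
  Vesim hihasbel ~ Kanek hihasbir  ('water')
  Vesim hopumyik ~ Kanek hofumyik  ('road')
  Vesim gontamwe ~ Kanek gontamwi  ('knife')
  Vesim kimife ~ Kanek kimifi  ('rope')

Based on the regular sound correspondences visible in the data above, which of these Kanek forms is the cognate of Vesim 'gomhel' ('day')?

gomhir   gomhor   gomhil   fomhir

gomhir

damhedo ~ damhido, hihasbel ~ hihasbir — Vesim e corresponds to Kanek i after a consonant, before a consonant other than r, m, n, p, b, f, v.
hihasbel ~ hihasbir — Vesim l corresponds to Kanek r word-finally.
Applying these to Vesim 'gomhel':
  gomhel → gomhil   (e→i after a consonant, before a consonant other than r, m, n, p, b, f, v)
  gomhil → gomhir   (l→r word-finally)
So the Kanek cognate is 'gomhir'.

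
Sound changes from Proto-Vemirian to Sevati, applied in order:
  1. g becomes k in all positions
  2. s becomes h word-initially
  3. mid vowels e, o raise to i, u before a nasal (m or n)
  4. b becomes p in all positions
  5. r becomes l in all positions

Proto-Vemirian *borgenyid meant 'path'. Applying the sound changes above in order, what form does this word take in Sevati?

polkinyid

Sevati: *borgenyid
  borgenyid → borkenyid   [unconditioned shift]
  borkenyid (rule 2 does not apply)
  borkenyid → borkinyid   [pre-nasal raising]
  borkinyid → porkinyid   [unconditioned shift]
  porkinyid → polkinyid   [unconditioned shift]
  giving Sevati polkinyid.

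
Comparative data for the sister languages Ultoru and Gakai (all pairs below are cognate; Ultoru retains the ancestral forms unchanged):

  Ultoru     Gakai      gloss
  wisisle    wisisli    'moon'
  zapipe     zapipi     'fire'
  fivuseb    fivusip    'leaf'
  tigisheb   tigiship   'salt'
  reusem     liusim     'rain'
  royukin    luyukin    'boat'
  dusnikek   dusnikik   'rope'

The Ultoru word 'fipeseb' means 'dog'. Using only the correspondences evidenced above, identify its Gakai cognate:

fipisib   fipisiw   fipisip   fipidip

fipisip

dusnikek ~ dusnikik — Ultoru e corresponds to Gakai i after a consonant, before a consonant other than r, m, n, p, b, f, v.
fivuseb ~ fivusip, tigisheb ~ tigiship — Ultoru e corresponds to Gakai i after a consonant, before a labial obstruent.
fivuseb ~ fivusip, tigisheb ~ tigiship — Ultoru b corresponds to Gakai p word-finally.
Applying these to Ultoru 'fipeseb':
  fipeseb → fipiseb   (e→i after a consonant, before a consonant other than r, m, n, p, b, f, v)
  fipiseb → fipisib   (e→i after a consonant, before a labial obstruent)
  fipisib → fipisip   (b→p word-finally)
So the Gakai cognate is 'fipisip'.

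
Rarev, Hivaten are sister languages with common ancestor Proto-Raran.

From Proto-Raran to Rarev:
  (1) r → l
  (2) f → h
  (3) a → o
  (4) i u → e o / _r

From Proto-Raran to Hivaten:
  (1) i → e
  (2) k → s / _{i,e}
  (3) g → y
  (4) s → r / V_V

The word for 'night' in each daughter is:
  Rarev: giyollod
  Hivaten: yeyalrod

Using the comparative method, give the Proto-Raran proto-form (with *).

*giyalrod

Position 6: Rarev has l, Hivaten has r. Taking the neighbouring segments as reconstructed: Rarev l could go back to *l or *r; Hivaten r can only go back to *r — the one source consistent with every daughter is *r.
Position 1: Rarev has g, Hivaten has y. Rarev preserves g here (none of its changes turn any other segment into g), so the proto-segment is *g.
Position 4: Rarev has o, Hivaten has a. Hivaten preserves a here (none of its changes turn any other segment into a), so the proto-segment is *a.
Verify the candidate proto-form against each daughter:
Rarev: *giyalrod > giyallod > giyollod  (by unconditioned shift, vowel merger)
Hivaten: *giyalrod > geyalrod > yeyalrod  (by vowel merger, unconditioned shift)
*giyalrod is the unique common source.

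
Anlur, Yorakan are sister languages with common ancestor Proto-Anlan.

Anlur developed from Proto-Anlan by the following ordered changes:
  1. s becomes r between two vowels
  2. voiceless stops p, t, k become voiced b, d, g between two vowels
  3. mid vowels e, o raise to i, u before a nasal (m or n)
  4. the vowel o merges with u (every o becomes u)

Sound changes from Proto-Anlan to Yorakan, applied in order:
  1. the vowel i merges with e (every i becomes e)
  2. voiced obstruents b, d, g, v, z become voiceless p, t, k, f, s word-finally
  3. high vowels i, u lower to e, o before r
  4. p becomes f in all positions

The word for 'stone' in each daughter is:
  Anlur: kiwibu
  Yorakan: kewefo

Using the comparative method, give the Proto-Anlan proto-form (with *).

*kiwipo

Position 6: Anlur has u, Yorakan has o. Taking the neighbouring segments as reconstructed: Anlur u could go back to *o or *u; Yorakan o can only go back to *o — the one source consistent with every daughter is *o.
Position 5: Anlur has b, Yorakan has f. Taking the neighbouring segments as reconstructed: Anlur b could go back to *p or *b; Yorakan f could go back to *p or *f — the one source consistent with every daughter is *p.
Position 2: Anlur has i, Yorakan has e. Taking the neighbouring segments as reconstructed: Anlur i can only go back to *i; Yorakan e could go back to *e or *i — the one source consistent with every daughter is *i.
This points to *kiwipo. Verify forward in each daughter:
Anlur: *kiwipo > kiwibo > kiwibu  (by intervocalic voicing, vowel merger)
Yorakan: start from *kiwipo.
  rule 1 (vowel merger): kiwipo → kewepo
  rule 2: no change — kewepo
  rule 3: no change — kewepo
  rule 4 (unconditioned shift): kewepo → kewefo
  ⇒ Yorakan kewefo
No other proto-form is consistent with every reflex, so the reconstruction is *kiwipo.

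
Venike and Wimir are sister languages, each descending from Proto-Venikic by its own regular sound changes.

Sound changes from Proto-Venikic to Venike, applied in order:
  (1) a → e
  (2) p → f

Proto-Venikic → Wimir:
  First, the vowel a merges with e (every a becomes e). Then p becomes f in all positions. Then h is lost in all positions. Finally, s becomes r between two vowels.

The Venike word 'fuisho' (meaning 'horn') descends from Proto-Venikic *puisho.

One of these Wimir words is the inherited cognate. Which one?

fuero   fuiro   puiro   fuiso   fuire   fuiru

Wimir: start from *puisho.
  rule 1: no change — puisho
  rule 2 (unconditioned shift): puisho → fuisho
  rule 3 (h-loss): fuisho → fuiso
  rule 4 (rhotacism): fuiso → fuiro
  ⇒ Wimir fuiro
The other candidates each miss or misapply at least one Wimir change.

fuiro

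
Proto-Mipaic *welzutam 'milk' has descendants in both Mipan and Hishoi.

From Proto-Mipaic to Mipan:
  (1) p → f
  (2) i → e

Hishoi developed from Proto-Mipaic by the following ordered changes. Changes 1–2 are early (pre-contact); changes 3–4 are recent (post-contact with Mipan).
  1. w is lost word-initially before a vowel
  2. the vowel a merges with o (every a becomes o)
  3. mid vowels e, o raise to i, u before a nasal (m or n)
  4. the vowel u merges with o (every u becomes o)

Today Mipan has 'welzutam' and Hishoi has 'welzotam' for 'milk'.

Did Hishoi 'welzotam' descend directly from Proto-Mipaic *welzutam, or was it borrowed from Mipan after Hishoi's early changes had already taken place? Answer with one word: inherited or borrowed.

borrowed

If inherited, *welzutam would pass through all of Hishoi's changes:
Hishoi: *welzutam > elzutam > elzutom > elzutum > elzotom  (by glide loss, vowel merger, pre-nasal raising, vowel merger)
If borrowed from Mipan 'welzutam' after the early changes, it would undergo only the recent ones:
  rule 3 (pre-nasal raising): no change (welzutam)
  rule 4 (vowel merger): welzutam → welzotam
  ⇒ as a loan: welzotam
Hishoi 'welzotam' matches the loan outcome 'welzotam', not the inherited 'elzotom' — it skipped the early Hishoi changes, so it was borrowed from Mipan.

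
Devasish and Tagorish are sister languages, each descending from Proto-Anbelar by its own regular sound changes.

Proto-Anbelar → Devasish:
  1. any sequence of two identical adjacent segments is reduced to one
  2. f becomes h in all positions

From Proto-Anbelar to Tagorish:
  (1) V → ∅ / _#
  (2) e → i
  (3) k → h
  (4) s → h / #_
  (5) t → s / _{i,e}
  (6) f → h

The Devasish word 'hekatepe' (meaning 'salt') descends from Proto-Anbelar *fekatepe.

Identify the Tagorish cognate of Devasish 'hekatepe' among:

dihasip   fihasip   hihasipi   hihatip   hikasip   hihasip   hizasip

Tagorish: *fekatepe
  fekatepe → fekatep   [apocope]
  fekatep → fikatip   [vowel merger]
  fikatip → fihatip   [unconditioned shift]
  fihatip (rule 4 does not apply)
  fihatip → fihasip   [palatalisation]
  fihasip → hihasip   [unconditioned shift]
  giving Tagorish hihasip.
Among the options, 'hihasip' alone shows every Tagorish change applied in order.

hihasip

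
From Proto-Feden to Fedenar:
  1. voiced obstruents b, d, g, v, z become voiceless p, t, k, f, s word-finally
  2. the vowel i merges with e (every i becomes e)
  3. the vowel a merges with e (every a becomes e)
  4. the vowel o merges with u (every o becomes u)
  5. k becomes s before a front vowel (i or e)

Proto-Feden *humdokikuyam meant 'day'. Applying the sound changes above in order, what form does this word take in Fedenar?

Fedenar: *humdokikuyam > humdokekuyam > humdokekuyem > humdukekuyem > humdusekuyem  (by vowel merger, vowel merger, vowel merger, palatalisation)

humdusekuyem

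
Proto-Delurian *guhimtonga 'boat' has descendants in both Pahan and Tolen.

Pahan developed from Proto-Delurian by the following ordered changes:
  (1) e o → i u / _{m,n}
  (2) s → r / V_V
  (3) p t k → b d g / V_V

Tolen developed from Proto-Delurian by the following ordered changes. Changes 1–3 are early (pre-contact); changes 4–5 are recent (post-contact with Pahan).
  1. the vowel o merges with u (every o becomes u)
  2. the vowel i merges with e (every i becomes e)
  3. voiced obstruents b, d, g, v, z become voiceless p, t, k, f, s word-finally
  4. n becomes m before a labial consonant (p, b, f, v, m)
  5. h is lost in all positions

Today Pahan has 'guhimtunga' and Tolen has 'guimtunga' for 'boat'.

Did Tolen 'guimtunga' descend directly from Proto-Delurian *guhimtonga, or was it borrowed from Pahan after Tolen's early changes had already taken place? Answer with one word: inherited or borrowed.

If inherited, *guhimtonga would pass through all of Tolen's changes:
Tolen: start from *guhimtonga.
  rule 1 (vowel merger): guhimtonga → guhimtunga
  rule 2 (vowel merger): guhimtunga → guhemtunga
  rule 3: no change — guhemtunga
  rule 4: no change — guhemtunga
  rule 5 (h-loss): guhemtunga → guemtunga
  ⇒ Tolen guemtunga
If borrowed from Pahan 'guhimtunga' after the early changes, it would undergo only the recent ones:
  rule 4 (nasal place assimilation): no change (guhimtunga)
  rule 5 (h-loss): guhimtunga → guimtunga
  ⇒ as a loan: guimtunga
Tolen 'guimtunga' matches the loan outcome 'guimtunga', not the inherited 'guemtunga' — it skipped the early Tolen changes, so it was borrowed from Pahan.

borrowed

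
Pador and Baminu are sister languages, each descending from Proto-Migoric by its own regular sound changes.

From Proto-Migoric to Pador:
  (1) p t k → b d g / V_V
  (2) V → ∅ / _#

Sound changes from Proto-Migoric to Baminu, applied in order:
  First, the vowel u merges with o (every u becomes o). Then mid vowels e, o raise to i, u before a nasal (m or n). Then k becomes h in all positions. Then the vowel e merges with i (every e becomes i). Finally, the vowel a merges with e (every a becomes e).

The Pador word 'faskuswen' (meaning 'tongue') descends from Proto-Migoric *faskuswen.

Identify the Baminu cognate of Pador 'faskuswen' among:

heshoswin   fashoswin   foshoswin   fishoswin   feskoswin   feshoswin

feshoswin

Baminu: start from *faskuswen.
  rule 1 (vowel merger): faskuswen → faskoswen
  rule 2 (pre-nasal raising): faskoswen → faskoswin
  rule 3 (unconditioned shift): faskoswin → fashoswin
  rule 4: no change — fashoswin
  rule 5 (vowel merger): fashoswin → feshoswin
  ⇒ Baminu feshoswin
Among the options, 'feshoswin' alone shows every Baminu change applied in order.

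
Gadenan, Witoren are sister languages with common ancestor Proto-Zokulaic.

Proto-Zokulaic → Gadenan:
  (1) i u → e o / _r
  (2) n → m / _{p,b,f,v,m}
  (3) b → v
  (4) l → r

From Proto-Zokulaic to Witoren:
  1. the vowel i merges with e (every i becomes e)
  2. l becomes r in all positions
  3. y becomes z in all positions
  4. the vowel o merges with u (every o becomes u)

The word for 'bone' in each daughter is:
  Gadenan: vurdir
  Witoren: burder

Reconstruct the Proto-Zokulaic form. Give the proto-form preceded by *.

Position 5: Gadenan has i, Witoren has e. Gadenan preserves i here (none of its changes turn any other segment into i), so the proto-segment is *i.
Position 3: Gadenan has r, Witoren has r. Taking the neighbouring segments as reconstructed: Gadenan r can only go back to *l; Witoren r could go back to *l or *r — the one source consistent with every daughter is *l.
Position 1: Gadenan has v, Witoren has b. Witoren preserves b here (none of its changes turn any other segment into b), so the proto-segment is *b.
Verify the candidate proto-form against each daughter:
Gadenan: *buldil
  buldil (rule 1 does not apply)
  buldil (rule 2 does not apply)
  buldil → vuldil   [unconditioned shift]
  vuldil → vurdir   [unconditioned shift]
  giving Gadenan vurdir.
Witoren: start from *buldil.
  rule 1 (vowel merger): buldil → buldel
  rule 2 (unconditioned shift): buldel → burder
  rule 3: no change — burder
  rule 4: no change — burder
  ⇒ Witoren burder
*buldil is the unique common source.

*buldil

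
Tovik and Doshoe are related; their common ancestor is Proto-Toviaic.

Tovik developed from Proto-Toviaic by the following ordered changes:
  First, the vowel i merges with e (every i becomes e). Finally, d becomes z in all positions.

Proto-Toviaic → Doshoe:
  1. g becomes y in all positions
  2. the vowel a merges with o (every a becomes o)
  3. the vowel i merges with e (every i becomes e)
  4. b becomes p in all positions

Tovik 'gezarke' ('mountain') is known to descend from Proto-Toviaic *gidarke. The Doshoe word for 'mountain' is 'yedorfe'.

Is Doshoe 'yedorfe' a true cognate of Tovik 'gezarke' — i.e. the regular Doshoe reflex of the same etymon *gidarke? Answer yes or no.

no

Derive the expected Doshoe reflex of *gidarke:
Doshoe: *gidarke > yidarke > yidorke > yedorke  (by unconditioned shift, vowel merger, vowel merger)
The regular Doshoe reflex would be 'yedorke', but the attested form is 'yedorfe'. The correspondence is irregular, so they are not cognates (the Doshoe form has a different source).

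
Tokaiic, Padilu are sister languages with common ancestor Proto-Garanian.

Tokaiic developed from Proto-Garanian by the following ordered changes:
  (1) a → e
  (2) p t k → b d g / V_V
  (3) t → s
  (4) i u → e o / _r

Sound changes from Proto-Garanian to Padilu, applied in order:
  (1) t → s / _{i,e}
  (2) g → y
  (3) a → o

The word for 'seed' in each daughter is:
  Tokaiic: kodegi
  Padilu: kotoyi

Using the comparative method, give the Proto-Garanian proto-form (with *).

*kotagi

Position 4: Tokaiic has e, Padilu has o. Taking the neighbouring segments as reconstructed: Tokaiic e could go back to *a or *e; Padilu o could go back to *a or *o — the one source consistent with every daughter is *a.
Position 5: Tokaiic has g, Padilu has y. Taking the neighbouring segments as reconstructed: Tokaiic g could go back to *k or *g; Padilu y could go back to *g or *y — the one source consistent with every daughter is *g.
Position 3: Tokaiic has d, Padilu has t. Padilu preserves t here (none of its changes turn any other segment into t), so the proto-segment is *t.
This points to *kotagi. Verify forward in each daughter:
Tokaiic: *kotagi > kotegi > kodegi  (by vowel merger, intervocalic voicing)
Padilu: *kotagi > kotayi > kotoyi  (by unconditioned shift, vowel merger)
*kotagi is the unique common source.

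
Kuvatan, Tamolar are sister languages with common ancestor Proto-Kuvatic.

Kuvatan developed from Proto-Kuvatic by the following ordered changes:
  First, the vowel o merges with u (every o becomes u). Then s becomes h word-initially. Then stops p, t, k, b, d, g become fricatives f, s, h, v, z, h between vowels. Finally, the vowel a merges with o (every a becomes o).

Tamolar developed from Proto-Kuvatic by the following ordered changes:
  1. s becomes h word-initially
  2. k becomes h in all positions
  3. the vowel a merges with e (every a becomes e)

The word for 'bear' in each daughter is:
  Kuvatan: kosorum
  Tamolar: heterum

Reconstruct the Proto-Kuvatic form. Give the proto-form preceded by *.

Position 1: Kuvatan has k, Tamolar has h. Kuvatan preserves k here (none of its changes turn any other segment into k), so the proto-segment is *k.
Position 3: Kuvatan has s, Tamolar has t. Tamolar preserves t here (none of its changes turn any other segment into t), so the proto-segment is *t.
This points to *katarum. Verify forward in each daughter:
Kuvatan: *katarum
  katarum (rule 1 does not apply)
  katarum (rule 2 does not apply)
  katarum → kasarum   [intervocalic lenition]
  kasarum → kosorum   [vowel merger]
  giving Kuvatan kosorum.
Tamolar: *katarum
  katarum (rule 1 does not apply)
  katarum → hatarum   [unconditioned shift]
  hatarum → heterum   [vowel merger]
  giving Tamolar heterum.
Only *katarum yields all of Kuvatan kosorum, Tamolar heterum.

*katarum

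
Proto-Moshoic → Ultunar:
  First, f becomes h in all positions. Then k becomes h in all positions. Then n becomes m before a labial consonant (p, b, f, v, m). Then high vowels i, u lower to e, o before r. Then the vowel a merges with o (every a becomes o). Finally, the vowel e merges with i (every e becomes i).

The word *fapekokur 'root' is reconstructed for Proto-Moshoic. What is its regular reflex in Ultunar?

Ultunar: *fapekokur
  fapekokur → hapekokur   [unconditioned shift]
  hapekokur → hapehohur   [unconditioned shift]
  hapehohur (rule 3 does not apply)
  hapehohur → hapehohor   [pre-rhotic lowering]
  hapehohor → hopehohor   [vowel merger]
  hopehohor → hopihohor   [vowel merger]
  giving Ultunar hopihohor.

hopihohor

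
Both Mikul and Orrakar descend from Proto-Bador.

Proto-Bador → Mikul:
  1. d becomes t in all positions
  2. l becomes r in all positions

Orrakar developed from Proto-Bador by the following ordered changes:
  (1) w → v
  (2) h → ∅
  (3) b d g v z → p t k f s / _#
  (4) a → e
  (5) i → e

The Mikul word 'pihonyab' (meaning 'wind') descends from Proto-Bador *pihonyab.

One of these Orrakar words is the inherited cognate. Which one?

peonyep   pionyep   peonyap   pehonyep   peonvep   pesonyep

Orrakar: *pihonyab
  pihonyab (rule 1 does not apply)
  pihonyab → pionyab   [h-loss]
  pionyab → pionyap   [final devoicing]
  pionyap → pionyep   [vowel merger]
  pionyep → peonyep   [vowel merger]
  giving Orrakar peonyep.
Among the options, 'peonyep' alone shows every Orrakar change applied in order.

peonyep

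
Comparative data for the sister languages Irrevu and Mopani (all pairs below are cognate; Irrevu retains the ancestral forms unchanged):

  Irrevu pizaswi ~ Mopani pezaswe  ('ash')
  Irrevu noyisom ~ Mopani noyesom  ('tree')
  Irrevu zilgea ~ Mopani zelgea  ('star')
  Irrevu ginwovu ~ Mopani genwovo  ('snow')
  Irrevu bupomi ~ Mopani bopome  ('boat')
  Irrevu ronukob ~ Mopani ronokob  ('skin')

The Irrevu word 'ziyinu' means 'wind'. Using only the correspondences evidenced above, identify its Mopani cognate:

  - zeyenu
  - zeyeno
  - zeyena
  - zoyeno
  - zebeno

pizaswi ~ pezaswe, noyisom ~ noyesom — Irrevu i corresponds to Mopani e after a consonant, before a consonant other than r, m, n, p, b, f, v.
ginwovu ~ genwovo — Irrevu i corresponds to Mopani e after a consonant, before a nasal.
ginwovu ~ genwovo — Irrevu u corresponds to Mopani o word-finally.
Applying these to Irrevu 'ziyinu':
  ziyinu → zeyinu   (i→e after a consonant, before a consonant other than r, m, n, p, b, f, v)
  zeyinu → zeyenu   (i→e after a consonant, before a nasal)
  zeyenu → zeyeno   (u→o word-finally)
So the Mopani cognate is 'zeyeno'.

zeyeno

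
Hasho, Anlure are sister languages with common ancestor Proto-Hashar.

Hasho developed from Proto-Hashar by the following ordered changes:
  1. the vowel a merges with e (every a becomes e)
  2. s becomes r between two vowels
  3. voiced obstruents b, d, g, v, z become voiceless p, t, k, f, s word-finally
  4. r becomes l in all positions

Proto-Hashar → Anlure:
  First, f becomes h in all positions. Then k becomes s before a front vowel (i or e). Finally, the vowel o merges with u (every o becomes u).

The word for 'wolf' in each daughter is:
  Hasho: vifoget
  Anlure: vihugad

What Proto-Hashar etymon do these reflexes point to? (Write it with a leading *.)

Position 7: Hasho has t, Anlure has d. Anlure preserves d here (none of its changes turn any other segment into d), so the proto-segment is *d.
Position 3: Hasho has f, Anlure has h. Taking the neighbouring segments as reconstructed: Hasho f can only go back to *f; Anlure h could go back to *f or *h — the one source consistent with every daughter is *f.
Position 6: Hasho has e, Anlure has a. Anlure preserves a here (none of its changes turn any other segment into a), so the proto-segment is *a.
Verify the candidate proto-form against each daughter:
Hasho: *vifogad
  vifogad → vifoged   [vowel merger]
  vifoged (rule 2 does not apply)
  vifoged → vifoget   [final devoicing]
  vifoget (rule 4 does not apply)
  giving Hasho vifoget.
Anlure: start from *vifogad.
  rule 1 (unconditioned shift): vifogad → vihogad
  rule 2: no change — vihogad
  rule 3 (vowel merger): vihogad → vihugad
  ⇒ Anlure vihugad
Only *vifogad yields all of Hasho vifoget, Anlure vihugad.

*vifogad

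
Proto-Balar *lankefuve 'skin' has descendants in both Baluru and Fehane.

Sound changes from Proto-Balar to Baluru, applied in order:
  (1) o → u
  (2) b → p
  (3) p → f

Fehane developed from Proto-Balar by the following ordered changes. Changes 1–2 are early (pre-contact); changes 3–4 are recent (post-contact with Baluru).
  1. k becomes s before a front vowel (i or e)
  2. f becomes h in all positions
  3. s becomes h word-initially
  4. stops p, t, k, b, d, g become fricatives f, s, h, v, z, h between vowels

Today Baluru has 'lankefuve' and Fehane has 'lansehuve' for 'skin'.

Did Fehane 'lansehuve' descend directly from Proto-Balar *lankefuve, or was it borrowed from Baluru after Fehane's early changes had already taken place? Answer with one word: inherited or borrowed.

inherited

If inherited, *lankefuve would pass through all of Fehane's changes:
Fehane: start from *lankefuve.
  rule 1 (palatalisation): lankefuve → lansefuve
  rule 2 (unconditioned shift): lansefuve → lansehuve
  rule 3: no change — lansehuve
  rule 4: no change — lansehuve
  ⇒ Fehane lansehuve
If borrowed from Baluru 'lankefuve' after the early changes, it would undergo only the recent ones:
  rule 3 (debuccalisation): no change (lankefuve)
  rule 4 (intervocalic lenition): no change (lankefuve)
  ⇒ as a loan: lankefuve
Fehane 'lansehuve' matches the inherited outcome exactly, so it is an inherited cognate, not a loan.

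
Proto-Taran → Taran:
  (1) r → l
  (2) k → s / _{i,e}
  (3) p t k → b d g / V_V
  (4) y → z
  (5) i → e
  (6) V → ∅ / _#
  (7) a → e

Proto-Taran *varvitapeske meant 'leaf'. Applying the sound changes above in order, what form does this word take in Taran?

Taran: start from *varvitapeske.
  rule 1 (unconditioned shift): varvitapeske → valvitapeske
  rule 2 (palatalisation): valvitapeske → valvitapesse
  rule 3 (intervocalic voicing): valvitapesse → valvidabesse
  rule 4: no change — valvidabesse
  rule 5 (vowel merger): valvidabesse → valvedabesse
  rule 6 (apocope): valvedabesse → valvedabess
  rule 7 (vowel merger): valvedabess → velvedebess
  ⇒ Taran velvedebess

velvedebess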